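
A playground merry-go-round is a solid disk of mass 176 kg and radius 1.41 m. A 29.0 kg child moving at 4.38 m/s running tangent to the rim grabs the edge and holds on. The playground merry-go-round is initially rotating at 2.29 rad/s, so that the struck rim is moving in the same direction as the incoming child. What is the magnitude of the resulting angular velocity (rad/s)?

The axle reaction passes through the axle and exerts no torque about it; angular momentum about the axle is conserved through the impact.
I_p = ½(176)(1.41)² = 175.0 kg·m². Taking the sense of the child's angular momentum as positive, L_{child} = m v R = (29.0)(4.38)(1.41) = 179.1 kg·m²/s.
L_i = +I_p ω_p + m v R = +(175.0)(2.29) + 179.1 = 579.7 kg·m²/s.
After sticking, I_f = I_p + m R² = 175.0 + (29.0)(1.41)² = 232.6 kg·m².
ω_f = L_i / I_f = 579.7 / 232.6 = 2.492 rad/s.

|ω_f| ≈ 2.49 rad/s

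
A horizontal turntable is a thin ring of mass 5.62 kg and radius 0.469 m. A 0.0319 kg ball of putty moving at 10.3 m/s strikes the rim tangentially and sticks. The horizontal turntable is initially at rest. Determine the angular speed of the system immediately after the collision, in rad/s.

|ω_f| ≈ 0.124 rad/s

The axle reaction passes through the axle and exerts no torque about it; angular momentum about the axle is conserved through the impact.
I_p = (5.62)(0.469)² = 1.236 kg·m². Taking the sense of the ball of putty's angular momentum as positive, L_{ball} = m v R = (0.0319)(10.3)(0.469) = 0.1541 kg·m²/s.
L_i = 0 + 0.1541 = 0.1541 kg·m²/s.
After sticking, I_f = I_p + m R² = 1.236 + (0.0319)(0.469)² = 1.243 kg·m².
ω_f = L_i / I_f = 0.1541 / 1.243 = 0.1240 rad/s.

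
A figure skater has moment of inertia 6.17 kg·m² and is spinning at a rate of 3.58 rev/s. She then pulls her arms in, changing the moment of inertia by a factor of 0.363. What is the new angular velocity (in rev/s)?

ω₂ ≈ 9.86 rev/s

No external torque acts about the spin axis, so angular momentum is conserved.
I₂ = 0.363 × 6.17 = 2.240 kg·m².
ω₂ = I₁ω₁ / I₂ = (6.170)(3.58 rev/s) / (2.240) = 9.862 rev/s.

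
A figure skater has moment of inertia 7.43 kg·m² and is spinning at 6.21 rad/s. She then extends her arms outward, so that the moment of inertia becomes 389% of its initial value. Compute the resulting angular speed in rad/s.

ω₂ ≈ 1.60 rad/s

With no external torque about the axis, L is conserved: I₁ω₁ = I₂ω₂.
I₂ = 3.89 × 7.43 = 28.90 kg·m².
ω₂ = I₁ω₁ / I₂ = (7.430)(6.21 rad/s) / (28.90) = 1.596 rad/s.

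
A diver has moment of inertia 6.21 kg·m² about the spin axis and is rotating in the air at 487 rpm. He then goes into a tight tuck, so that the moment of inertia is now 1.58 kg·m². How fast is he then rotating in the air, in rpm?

ω₂ ≈ 1910 rpm

With no external torque about the axis, L is conserved: I₁ω₁ = I₂ω₂.
ω₂ = I₁ω₁ / I₂ = (6.210)(487 rpm) / (1.580) = 1914 rpm.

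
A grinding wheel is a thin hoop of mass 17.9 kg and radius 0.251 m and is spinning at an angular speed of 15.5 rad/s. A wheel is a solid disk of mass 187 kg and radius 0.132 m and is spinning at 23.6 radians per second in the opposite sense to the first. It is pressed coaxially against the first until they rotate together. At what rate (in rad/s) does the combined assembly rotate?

|ω_f| ≈ 7.61 rad/s

No external torque acts about the common axis, so total angular momentum is conserved.
Moments of inertia: I_A = (17.9)(0.251)² = 1.128 kg·m²; I_B = ½(187)(0.132)² = 1.629 kg·m².
Taking A's sense as positive: L = (1.128)(15.5) − (1.629)(23.6) = -20.97 kg·m²·rad/s.
Combined I = 1.128 + 1.629 = 2.757 kg·m².
ω_f = L / I = -20.97 / 2.757 = -7.606 rad/s.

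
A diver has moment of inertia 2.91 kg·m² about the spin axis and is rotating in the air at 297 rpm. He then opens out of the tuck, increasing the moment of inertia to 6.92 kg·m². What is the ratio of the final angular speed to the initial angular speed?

ω₂/ω₁ ≈ 0.421

No external torque acts about the spin axis, so angular momentum is conserved.
ω₂/ω₁ = I₁/I₂ = 2.910 / 6.920 = 0.4205.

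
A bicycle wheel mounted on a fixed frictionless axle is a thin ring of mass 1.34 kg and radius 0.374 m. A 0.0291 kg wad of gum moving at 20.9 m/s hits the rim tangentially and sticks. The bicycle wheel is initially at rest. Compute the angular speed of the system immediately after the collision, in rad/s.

About the axle the impulsive forces during the collision are internal, so angular momentum about that axis is conserved.
I_p = (1.34)(0.374)² = 0.1874 kg·m². Taking the sense of the wad of gum's angular momentum as positive, L_{wad} = m v R = (0.0291)(20.9)(0.374) = 0.2275 kg·m²/s.
L_i = 0 + 0.2275 = 0.2275 kg·m²/s.
After sticking, I_f = I_p + m R² = 0.1874 + (0.0291)(0.374)² = 0.1915 kg·m².
ω_f = L_i / I_f = 0.2275 / 0.1915 = 1.188 rad/s.

|ω_f| ≈ 1.19 rad/s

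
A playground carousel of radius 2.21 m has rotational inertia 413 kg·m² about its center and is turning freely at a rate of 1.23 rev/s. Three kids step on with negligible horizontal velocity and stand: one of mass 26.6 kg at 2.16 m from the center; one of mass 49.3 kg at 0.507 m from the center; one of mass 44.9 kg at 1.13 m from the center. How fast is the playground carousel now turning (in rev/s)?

The added mass arrives with no angular momentum about the center, and any external torque about the center is negligible, so the system's angular momentum is conserved.
Added inertia Σmr² = (26.6)(2.16)² + (49.3)(0.507)² + (44.9)(1.13)² = 194.1 kg·m²; I_f = 413.0 + 194.1 = 607.1 kg·m².
ω_f = I_p ω_i / I_f = (413.0)(1.23) / 607.1 = 0.8367 rev/s.

ω_f ≈ 0.837 rev/s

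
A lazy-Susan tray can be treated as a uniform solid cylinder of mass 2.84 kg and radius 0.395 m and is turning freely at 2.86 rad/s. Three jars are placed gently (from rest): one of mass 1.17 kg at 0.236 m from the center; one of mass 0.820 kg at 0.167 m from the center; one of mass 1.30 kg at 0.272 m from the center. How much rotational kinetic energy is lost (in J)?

energy lost ≈ 0.411 J

The added mass arrives with no angular momentum about the center, and any external torque about the center is negligible, so the system's angular momentum is conserved.
I_p = ½(2.84)(0.395)² = 0.2216 kg·m².
Added inertia Σmr² = (1.17)(0.236)² + (0.820)(0.167)² + (1.30)(0.272)² = 0.1842 kg·m²; I_f = 0.2216 + 0.1842 = 0.4058 kg·m².
ω_f = I_p ω_i / I_f = (0.2216)(2.86) / 0.4058 = 1.562 rad/s.
KE_i = ½(0.2216)(2.860 rad/s)² = 0.9061 J; KE_f = ½(0.4058)(1.562)² = 0.4948 J.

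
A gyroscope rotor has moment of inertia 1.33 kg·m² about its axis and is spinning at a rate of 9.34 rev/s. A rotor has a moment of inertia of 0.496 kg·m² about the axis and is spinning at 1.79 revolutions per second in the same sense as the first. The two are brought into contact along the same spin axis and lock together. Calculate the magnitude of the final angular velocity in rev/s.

|ω_f| ≈ 7.29 rev/s

The coupling torques are internal; angular momentum about the shared axis is conserved.
Taking A's sense as positive: L = (1.330)(9.34) + (0.4960)(1.79) = 13.31 kg·m²·rev/s.
Combined I = 1.330 + 0.4960 = 1.826 kg·m².
ω_f = L / I = 13.31 / 1.826 = 7.289 rev/s.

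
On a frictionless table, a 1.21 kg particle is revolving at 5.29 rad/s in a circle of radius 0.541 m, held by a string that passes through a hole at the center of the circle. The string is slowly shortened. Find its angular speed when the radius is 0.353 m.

No torque about the axis ⇒ m r₁² ω₁ = m r₂² ω₂.
ω₂ = ω₁ (r₁/r₂)² = (5.29)(0.541/0.353)² = 12.43 rad/s.

ω₂ ≈ 12.4 rad/s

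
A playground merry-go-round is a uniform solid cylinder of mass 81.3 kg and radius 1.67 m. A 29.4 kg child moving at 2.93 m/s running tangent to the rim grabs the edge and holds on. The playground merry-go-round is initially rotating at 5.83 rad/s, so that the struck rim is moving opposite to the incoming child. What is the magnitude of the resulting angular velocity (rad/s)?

About the axle the impulsive forces during the collision are internal, so angular momentum about that axis is conserved.
I_p = ½(81.3)(1.67)² = 113.4 kg·m². Taking the sense of the child's angular momentum as positive, L_{child} = m v R = (29.4)(2.93)(1.67) = 143.9 kg·m²/s.
L_i = −I_p ω_p + m v R = −(113.4)(5.83) + 143.9 = -517.1 kg·m²/s.
After sticking, I_f = I_p + m R² = 113.4 + (29.4)(1.67)² = 195.4 kg·m².
ω_f = L_i / I_f = -517.1 / 195.4 = -2.647 rad/s.

|ω_f| ≈ 2.65 rad/s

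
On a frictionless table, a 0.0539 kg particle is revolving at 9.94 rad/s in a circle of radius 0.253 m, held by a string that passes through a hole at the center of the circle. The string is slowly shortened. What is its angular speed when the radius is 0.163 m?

ω₂ ≈ 23.9 rad/s

The constraining force is radial, so m r² ω about the center is conserved.
ω₂ = ω₁ (r₁/r₂)² = (9.94)(0.253/0.163)² = 23.95 rad/s.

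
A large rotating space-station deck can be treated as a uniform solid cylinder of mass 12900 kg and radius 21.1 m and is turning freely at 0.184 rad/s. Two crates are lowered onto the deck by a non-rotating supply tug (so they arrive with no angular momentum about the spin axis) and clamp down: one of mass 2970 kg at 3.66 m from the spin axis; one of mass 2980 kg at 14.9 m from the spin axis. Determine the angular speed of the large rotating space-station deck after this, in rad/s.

ω_f ≈ 0.148 rad/s

No external torque acts about the spin axis; L_before = L_after.
I_p = ½(12900)(21.1)² = 2.872e+06 kg·m².
Added inertia Σmr² = (2970)(3.66)² + (2980)(14.9)² = 7.014e+05 kg·m²; I_f = 2.872e+06 + 7.014e+05 = 3.573e+06 kg·m².
ω_f = I_p ω_i / I_f = (2.872e+06)(0.184) / 3.573e+06 = 0.1479 rad/s.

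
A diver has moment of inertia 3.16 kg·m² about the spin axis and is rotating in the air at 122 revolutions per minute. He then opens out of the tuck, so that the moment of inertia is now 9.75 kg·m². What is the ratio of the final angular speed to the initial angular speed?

With no external torque about the axis, L is conserved: I₁ω₁ = I₂ω₂.
ω₂/ω₁ = I₁/I₂ = 3.160 / 9.750 = 0.3241.

ω₂/ω₁ ≈ 0.324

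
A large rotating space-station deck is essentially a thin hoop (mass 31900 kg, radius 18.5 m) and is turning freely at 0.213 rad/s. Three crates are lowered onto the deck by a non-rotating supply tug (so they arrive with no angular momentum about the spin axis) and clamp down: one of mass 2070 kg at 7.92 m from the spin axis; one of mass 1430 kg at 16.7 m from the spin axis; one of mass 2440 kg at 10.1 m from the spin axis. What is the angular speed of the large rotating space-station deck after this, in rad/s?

ω_f ≈ 0.199 rad/s

No external torque acts about the spin axis; L_before = L_after.
I_p = (31900)(18.5)² = 1.092e+07 kg·m².
Added inertia Σmr² = (2070)(7.92)² + (1430)(16.7)² + (2440)(10.1)² = 7.776e+05 kg·m²; I_f = 1.092e+07 + 7.776e+05 = 1.170e+07 kg·m².
ω_f = I_p ω_i / I_f = (1.092e+07)(0.213) / 1.170e+07 = 0.1988 rad/s.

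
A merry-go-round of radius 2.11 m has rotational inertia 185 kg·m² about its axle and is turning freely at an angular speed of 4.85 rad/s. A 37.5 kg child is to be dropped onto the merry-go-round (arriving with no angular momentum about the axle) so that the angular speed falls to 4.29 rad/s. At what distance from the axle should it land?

The added mass arrives with no angular momentum about the axle, and any external torque about the axle is negligible, so the system's angular momentum is conserved.
I_p ω_i = (I_p + m r²) ω_f ⇒ m r² = I_p(ω_i/ω_f − 1) = 185.0(4.85/4.29 − 1) = 24.15 kg·m².
r = √(24.15/37.5) = 0.8025 m.

r ≈ 0.802 m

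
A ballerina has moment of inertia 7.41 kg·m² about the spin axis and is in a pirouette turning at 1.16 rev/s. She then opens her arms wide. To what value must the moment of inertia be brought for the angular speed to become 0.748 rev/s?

I₂ ≈ 11.5 kg·m²

Angular momentum about the spin axis is conserved since the torque about it is zero.
I₂ = I₁ω₁ / ω₂ = (7.41)(1.16) / (0.748) = 11.49 kg·m².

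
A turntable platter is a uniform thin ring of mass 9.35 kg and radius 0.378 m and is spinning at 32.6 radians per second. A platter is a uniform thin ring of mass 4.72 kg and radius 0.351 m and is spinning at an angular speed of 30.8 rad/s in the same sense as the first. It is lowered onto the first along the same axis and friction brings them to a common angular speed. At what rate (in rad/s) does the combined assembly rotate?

|ω_f| ≈ 32.1 rad/s

No external torque acts about the common axis, so total angular momentum is conserved.
Moments of inertia: I_A = (9.35)(0.378)² = 1.336 kg·m²; I_B = (4.72)(0.351)² = 0.5815 kg·m².
Taking A's sense as positive: L = (1.336)(32.6) + (0.5815)(30.8) = 61.46 kg·m²·rad/s.
Combined I = 1.336 + 0.5815 = 1.917 kg·m².
ω_f = L / I = 61.46 / 1.917 = 32.05 rad/s.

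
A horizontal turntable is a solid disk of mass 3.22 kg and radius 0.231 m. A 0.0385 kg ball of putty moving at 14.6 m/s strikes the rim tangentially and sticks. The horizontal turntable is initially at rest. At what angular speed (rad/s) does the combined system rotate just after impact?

|ω_f| ≈ 1.48 rad/s

About the axle the impulsive forces during the collision are internal, so angular momentum about that axis is conserved.
I_p = ½(3.22)(0.231)² = 0.08591 kg·m². Taking the sense of the ball of putty's angular momentum as positive, L_{ball} = m v R = (0.0385)(14.6)(0.231) = 0.1298 kg·m²/s.
L_i = 0 + 0.1298 = 0.1298 kg·m²/s.
After sticking, I_f = I_p + m R² = 0.08591 + (0.0385)(0.231)² = 0.08797 kg·m².
ω_f = L_i / I_f = 0.1298 / 0.08797 = 1.476 rad/s.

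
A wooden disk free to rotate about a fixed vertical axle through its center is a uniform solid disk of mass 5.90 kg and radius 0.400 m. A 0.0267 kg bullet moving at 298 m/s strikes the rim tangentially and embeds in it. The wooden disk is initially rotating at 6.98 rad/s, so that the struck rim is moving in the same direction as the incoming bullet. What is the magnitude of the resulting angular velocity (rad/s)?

The axle reaction passes through the axle and exerts no torque about it; angular momentum about the axle is conserved through the impact.
I_p = ½(5.90)(0.400)² = 0.4720 kg·m². Taking the sense of the bullet's angular momentum as positive, L_{bullet} = m v R = (0.0267)(298)(0.400) = 3.183 kg·m²/s.
L_i = +I_p ω_p + m v R = +(0.4720)(6.98) + 3.183 = 6.477 kg·m²/s.
After sticking, I_f = I_p + m R² = 0.4720 + (0.0267)(0.400)² = 0.4763 kg·m².
ω_f = L_i / I_f = 6.477 / 0.4763 = 13.60 rad/s.

|ω_f| ≈ 13.6 rad/s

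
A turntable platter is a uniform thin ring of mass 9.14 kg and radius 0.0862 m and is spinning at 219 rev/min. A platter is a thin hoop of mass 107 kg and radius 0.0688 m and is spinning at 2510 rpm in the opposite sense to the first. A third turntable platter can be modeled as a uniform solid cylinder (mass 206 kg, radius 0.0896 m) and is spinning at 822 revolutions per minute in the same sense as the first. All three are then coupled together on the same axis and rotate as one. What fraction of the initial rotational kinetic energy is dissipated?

The coupling torques are internal; angular momentum about the shared axis is conserved.
Moments of inertia: I_A = (9.14)(0.0862)² = 0.06791 kg·m²; I_B = (107)(0.0688)² = 0.5065 kg·m²; I_C = ½(206)(0.0896)² = 0.8269 kg·m².
Taking A's sense as positive: L = (0.06791)(219) − (0.5065)(2510) + (0.8269)(822) = -576.7 kg·m²·rpm.
Combined I = 0.06791 + 0.5065 + 0.8269 = 1.401 kg·m².
ω_f = L / I = -576.7 / 1.401 = -411.5 rpm.
KE_i = ½ΣIω² = 20580 J; KE_f = ½(1.401)(43.10)² = 1301 J.
Fraction dissipated = (KE_i − KE_f)/KE_i = 0.9368.

fraction ≈ 0.937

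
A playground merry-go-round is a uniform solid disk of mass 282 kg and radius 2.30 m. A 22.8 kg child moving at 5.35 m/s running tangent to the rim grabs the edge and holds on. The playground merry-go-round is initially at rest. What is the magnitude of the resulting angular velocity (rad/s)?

|ω_f| ≈ 0.324 rad/s

The axle reaction passes through the axle and exerts no torque about it; angular momentum about the axle is conserved through the impact.
I_p = ½(282)(2.30)² = 745.9 kg·m². Taking the sense of the child's angular momentum as positive, L_{child} = m v R = (22.8)(5.35)(2.30) = 280.6 kg·m²/s.
L_i = 0 + 280.6 = 280.6 kg·m²/s.
After sticking, I_f = I_p + m R² = 745.9 + (22.8)(2.30)² = 866.5 kg·m².
ω_f = L_i / I_f = 280.6 / 866.5 = 0.3238 rad/s.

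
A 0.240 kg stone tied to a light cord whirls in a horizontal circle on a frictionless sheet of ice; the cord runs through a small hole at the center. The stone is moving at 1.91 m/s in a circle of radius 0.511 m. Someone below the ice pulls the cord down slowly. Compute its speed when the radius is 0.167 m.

v₂ ≈ 5.84 m/s

Central (radial) force ⇒ zero torque about the center ⇒ m v r is constant.
v₂ = v₁ r₁ / r₂ = (1.91)(0.511) / (0.167) = 5.844 m/s.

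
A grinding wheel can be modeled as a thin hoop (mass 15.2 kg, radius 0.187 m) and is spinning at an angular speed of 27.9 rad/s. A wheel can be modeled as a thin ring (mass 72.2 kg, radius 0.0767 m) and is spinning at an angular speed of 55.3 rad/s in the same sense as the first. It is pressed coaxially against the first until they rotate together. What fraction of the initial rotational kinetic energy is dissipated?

fraction ≈ 0.103

The coupling torques are internal; angular momentum about the shared axis is conserved.
Moments of inertia: I_A = (15.2)(0.187)² = 0.5315 kg·m²; I_B = (72.2)(0.0767)² = 0.4247 kg·m².
Taking A's sense as positive: L = (0.5315)(27.9) + (0.4247)(55.3) = 38.32 kg·m²·rad/s.
Combined I = 0.5315 + 0.4247 = 0.9563 kg·m².
ω_f = L / I = 38.32 / 0.9563 = 40.07 rad/s.
KE_i = ½ΣIω² = 856.3 J; KE_f = ½(0.9563)(40.07)² = 767.7 J.
Fraction dissipated = (KE_i − KE_f)/KE_i = 0.1035.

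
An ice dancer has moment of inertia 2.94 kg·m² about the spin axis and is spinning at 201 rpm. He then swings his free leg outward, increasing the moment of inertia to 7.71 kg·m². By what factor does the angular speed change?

ω₂/ω₁ ≈ 0.381

No external torque acts about the spin axis, so angular momentum is conserved.
ω₂/ω₁ = I₁/I₂ = 2.940 / 7.710 = 0.3813.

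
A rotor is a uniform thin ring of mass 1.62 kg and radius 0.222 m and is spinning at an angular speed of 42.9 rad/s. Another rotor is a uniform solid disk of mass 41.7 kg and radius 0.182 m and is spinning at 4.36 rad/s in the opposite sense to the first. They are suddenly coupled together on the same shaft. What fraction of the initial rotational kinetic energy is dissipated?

The coupling torques are internal; angular momentum about the shared axis is conserved.
Moments of inertia: I_A = (1.62)(0.222)² = 0.07984 kg·m²; I_B = ½(41.7)(0.182)² = 0.6906 kg·m².
Taking A's sense as positive: L = (0.07984)(42.9) − (0.6906)(4.36) = 0.4140 kg·m²·rad/s.
Combined I = 0.07984 + 0.6906 = 0.7705 kg·m².
ω_f = L / I = 0.4140 / 0.7705 = 0.5373 rad/s.
KE_i = ½ΣIω² = 80.03 J; KE_f = ½(0.7705)(0.5373)² = 0.1112 J.
Fraction dissipated = (KE_i − KE_f)/KE_i = 0.9986.

fraction ≈ 0.999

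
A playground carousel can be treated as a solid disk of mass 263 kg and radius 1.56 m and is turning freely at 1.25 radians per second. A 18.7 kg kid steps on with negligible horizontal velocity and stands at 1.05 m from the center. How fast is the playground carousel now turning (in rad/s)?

The added mass arrives with no angular momentum about the center, and any external torque about the center is negligible, so the system's angular momentum is conserved.
I_p = ½(263)(1.56)² = 320.0 kg·m².
Added inertia Σmr² = (18.7)(1.05)² = 20.62 kg·m²; I_f = 320.0 + 20.62 = 340.6 kg·m².
ω_f = I_p ω_i / I_f = (320.0)(1.25) / 340.6 = 1.174 rad/s.

ω_f ≈ 1.17 rad/s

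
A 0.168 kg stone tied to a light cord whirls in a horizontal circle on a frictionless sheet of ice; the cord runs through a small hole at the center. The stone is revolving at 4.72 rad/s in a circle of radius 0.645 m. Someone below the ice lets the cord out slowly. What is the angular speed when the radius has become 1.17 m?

ω₂ ≈ 1.43 rad/s

No torque about the axis ⇒ m r₁² ω₁ = m r₂² ω₂.
ω₂ = ω₁ (r₁/r₂)² = (4.72)(0.645/1.17)² = 1.434 rad/s.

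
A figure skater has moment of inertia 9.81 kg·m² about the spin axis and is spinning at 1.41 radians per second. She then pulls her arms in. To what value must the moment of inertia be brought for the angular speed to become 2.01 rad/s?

Angular momentum about the spin axis is conserved since the torque about it is zero.
I₂ = I₁ω₁ / ω₂ = (9.81)(1.41) / (2.01) = 6.882 kg·m².

I₂ ≈ 6.88 kg·m²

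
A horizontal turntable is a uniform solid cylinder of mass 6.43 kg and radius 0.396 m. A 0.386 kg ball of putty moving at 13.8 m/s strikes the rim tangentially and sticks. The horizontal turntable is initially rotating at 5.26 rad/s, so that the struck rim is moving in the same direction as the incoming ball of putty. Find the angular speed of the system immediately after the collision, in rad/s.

The axle reaction passes through the axle and exerts no torque about it; angular momentum about the axle is conserved through the impact.
I_p = ½(6.43)(0.396)² = 0.5042 kg·m². Taking the sense of the ball of putty's angular momentum as positive, L_{ball} = m v R = (0.386)(13.8)(0.396) = 2.109 kg·m²/s.
L_i = +I_p ω_p + m v R = +(0.5042)(5.26) + 2.109 = 4.761 kg·m²/s.
After sticking, I_f = I_p + m R² = 0.5042 + (0.386)(0.396)² = 0.5647 kg·m².
ω_f = L_i / I_f = 4.761 / 0.5647 = 8.432 rad/s.

|ω_f| ≈ 8.43 rad/s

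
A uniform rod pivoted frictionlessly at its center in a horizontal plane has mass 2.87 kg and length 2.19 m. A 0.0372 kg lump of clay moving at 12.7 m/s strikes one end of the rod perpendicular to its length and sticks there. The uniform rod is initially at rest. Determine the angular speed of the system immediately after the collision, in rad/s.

About the pivot the impulsive forces during the collision are internal, so angular momentum about that axis is conserved.
I_p = (1/12)(2.87)(2.19)² = 1.147 kg·m². Taking the sense of the lump of clay's angular momentum as positive, L_{lump} = m v R = (0.0372)(12.7)(2.19/2) = 0.5173 kg·m²/s.
L_i = 0 + 0.5173 = 0.5173 kg·m²/s.
After sticking, I_f = I_p + m R² = 1.147 + (0.0372)(2.19/2)² = 1.192 kg·m².
ω_f = L_i / I_f = 0.5173 / 1.192 = 0.4341 rad/s.

|ω_f| ≈ 0.434 rad/s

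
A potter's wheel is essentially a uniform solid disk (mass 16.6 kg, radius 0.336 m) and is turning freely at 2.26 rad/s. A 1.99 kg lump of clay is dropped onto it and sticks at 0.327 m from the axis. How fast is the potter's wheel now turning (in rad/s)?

ω_f ≈ 1.84 rad/s

The added mass arrives with no angular momentum about the axis, and any external torque about the axis is negligible, so the system's angular momentum is conserved.
I_p = ½(16.6)(0.336)² = 0.9370 kg·m².
Added inertia Σmr² = (1.99)(0.327)² = 0.2128 kg·m²; I_f = 0.9370 + 0.2128 = 1.150 kg·m².
ω_f = I_p ω_i / I_f = (0.9370)(2.26) / 1.150 = 1.842 rad/s.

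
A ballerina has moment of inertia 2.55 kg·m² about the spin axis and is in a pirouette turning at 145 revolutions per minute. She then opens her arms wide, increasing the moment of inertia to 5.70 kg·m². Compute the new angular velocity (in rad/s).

No external torque acts about the spin axis, so angular momentum is conserved.
ω₂ = I₁ω₁ / I₂ = (2.550)(145 rpm) / (5.700) = 64.87 rpm = 6.793 rad/s.

ω₂ ≈ 6.79 rad/s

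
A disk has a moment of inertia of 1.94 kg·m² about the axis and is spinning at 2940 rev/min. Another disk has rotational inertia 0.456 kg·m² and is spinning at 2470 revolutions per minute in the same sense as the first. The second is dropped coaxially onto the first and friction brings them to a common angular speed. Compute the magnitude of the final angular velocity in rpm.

The coupling torques are internal; angular momentum about the shared axis is conserved.
Taking A's sense as positive: L = (1.940)(2940) + (0.4560)(2470) = 6830 kg·m²·rpm.
Combined I = 1.940 + 0.4560 = 2.396 kg·m².
ω_f = L / I = 6830 / 2.396 = 2851 rpm.

|ω_f| ≈ 2850 rpm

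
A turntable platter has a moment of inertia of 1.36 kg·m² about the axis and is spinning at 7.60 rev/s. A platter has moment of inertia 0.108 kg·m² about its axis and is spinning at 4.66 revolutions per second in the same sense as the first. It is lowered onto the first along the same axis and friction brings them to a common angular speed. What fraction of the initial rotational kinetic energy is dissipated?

The coupling torques are internal; angular momentum about the shared axis is conserved.
Taking A's sense as positive: L = (1.360)(7.60) + (0.1080)(4.66) = 10.84 kg·m²·rev/s.
Combined I = 1.360 + 0.1080 = 1.468 kg·m².
ω_f = L / I = 10.84 / 1.468 = 7.384 rev/s.
KE_i = ½ΣIω² = 1597 J; KE_f = ½(1.468)(46.39)² = 1580 J.
Fraction dissipated = (KE_i − KE_f)/KE_i = 0.01069.

fraction ≈ 0.0107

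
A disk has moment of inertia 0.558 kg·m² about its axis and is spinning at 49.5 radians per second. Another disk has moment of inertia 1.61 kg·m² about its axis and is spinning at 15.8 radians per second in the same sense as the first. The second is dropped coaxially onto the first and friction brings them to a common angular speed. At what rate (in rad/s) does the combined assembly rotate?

No external torque acts about the common axis, so total angular momentum is conserved.
Taking A's sense as positive: L = (0.5580)(49.5) + (1.610)(15.8) = 53.06 kg·m²·rad/s.
Combined I = 0.5580 + 1.610 = 2.168 kg·m².
ω_f = L / I = 53.06 / 2.168 = 24.47 rad/s.

|ω_f| ≈ 24.5 rad/s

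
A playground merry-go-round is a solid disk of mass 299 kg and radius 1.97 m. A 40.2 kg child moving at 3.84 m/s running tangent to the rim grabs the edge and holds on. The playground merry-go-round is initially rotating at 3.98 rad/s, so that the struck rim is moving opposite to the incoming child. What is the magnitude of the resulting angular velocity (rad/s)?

|ω_f| ≈ 2.72 rad/s

About the axle the impulsive forces during the collision are internal, so angular momentum about that axis is conserved.
I_p = ½(299)(1.97)² = 580.2 kg·m². Taking the sense of the child's angular momentum as positive, L_{child} = m v R = (40.2)(3.84)(1.97) = 304.1 kg·m²/s.
L_i = −I_p ω_p + m v R = −(580.2)(3.98) + 304.1 = -2005 kg·m²/s.
After sticking, I_f = I_p + m R² = 580.2 + (40.2)(1.97)² = 736.2 kg·m².
ω_f = L_i / I_f = -2005 / 736.2 = -2.724 rad/s.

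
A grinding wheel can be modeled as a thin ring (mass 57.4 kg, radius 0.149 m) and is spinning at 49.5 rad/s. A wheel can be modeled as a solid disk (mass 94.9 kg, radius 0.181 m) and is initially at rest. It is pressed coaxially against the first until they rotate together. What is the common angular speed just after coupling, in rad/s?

The coupling torques are internal; angular momentum about the shared axis is conserved.
Moments of inertia: I_A = (57.4)(0.149)² = 1.274 kg·m²; I_B = ½(94.9)(0.181)² = 1.555 kg·m².
Taking A's sense as positive: L = (1.274)(49.5) = 63.08 kg·m²·rad/s.
Combined I = 1.274 + 1.555 = 2.829 kg·m².
ω_f = L / I = 63.08 / 2.829 = 22.30 rad/s.

|ω_f| ≈ 22.3 rad/s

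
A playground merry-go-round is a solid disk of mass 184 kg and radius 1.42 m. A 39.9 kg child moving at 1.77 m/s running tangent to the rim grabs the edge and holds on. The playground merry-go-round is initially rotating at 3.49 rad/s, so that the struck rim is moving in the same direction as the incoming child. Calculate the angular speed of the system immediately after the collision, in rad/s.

|ω_f| ≈ 2.81 rad/s

The axle reaction passes through the axle and exerts no torque about it; angular momentum about the axle is conserved through the impact.
I_p = ½(184)(1.42)² = 185.5 kg·m². Taking the sense of the child's angular momentum as positive, L_{child} = m v R = (39.9)(1.77)(1.42) = 100.3 kg·m²/s.
L_i = +I_p ω_p + m v R = +(185.5)(3.49) + 100.3 = 747.7 kg·m²/s.
After sticking, I_f = I_p + m R² = 185.5 + (39.9)(1.42)² = 266.0 kg·m².
ω_f = L_i / I_f = 747.7 / 266.0 = 2.811 rad/s.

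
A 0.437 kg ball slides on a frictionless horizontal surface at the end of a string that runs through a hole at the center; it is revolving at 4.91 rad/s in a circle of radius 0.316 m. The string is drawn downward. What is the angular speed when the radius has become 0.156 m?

The constraining force is radial, so m r² ω about the center is conserved.
ω₂ = ω₁ (r₁/r₂)² = (4.91)(0.316/0.156)² = 20.15 rad/s.

ω₂ ≈ 20.1 rad/s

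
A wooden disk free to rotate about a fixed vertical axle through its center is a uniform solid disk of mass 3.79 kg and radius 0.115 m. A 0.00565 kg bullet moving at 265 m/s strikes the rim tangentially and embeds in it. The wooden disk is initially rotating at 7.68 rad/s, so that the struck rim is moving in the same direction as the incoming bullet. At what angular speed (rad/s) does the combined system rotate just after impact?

|ω_f| ≈ 14.5 rad/s

The axle reaction passes through the axle and exerts no torque about it; angular momentum about the axle is conserved through the impact.
I_p = ½(3.79)(0.115)² = 0.02506 kg·m². Taking the sense of the bullet's angular momentum as positive, L_{bullet} = m v R = (0.00565)(265)(0.115) = 0.1722 kg·m²/s.
L_i = +I_p ω_p + m v R = +(0.02506)(7.68) + 0.1722 = 0.3647 kg·m²/s.
After sticking, I_f = I_p + m R² = 0.02506 + (0.00565)(0.115)² = 0.02514 kg·m².
ω_f = L_i / I_f = 0.3647 / 0.02514 = 14.51 rad/s.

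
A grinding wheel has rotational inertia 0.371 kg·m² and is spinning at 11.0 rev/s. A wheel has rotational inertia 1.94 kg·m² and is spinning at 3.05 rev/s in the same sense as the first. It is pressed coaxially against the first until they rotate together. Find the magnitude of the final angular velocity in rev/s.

No external torque acts about the common axis, so total angular momentum is conserved.
Taking A's sense as positive: L = (0.3710)(11.0) + (1.940)(3.05) = 9.998 kg·m²·rev/s.
Combined I = 0.3710 + 1.940 = 2.311 kg·m².
ω_f = L / I = 9.998 / 2.311 = 4.326 rev/s.

|ω_f| ≈ 4.33 rev/s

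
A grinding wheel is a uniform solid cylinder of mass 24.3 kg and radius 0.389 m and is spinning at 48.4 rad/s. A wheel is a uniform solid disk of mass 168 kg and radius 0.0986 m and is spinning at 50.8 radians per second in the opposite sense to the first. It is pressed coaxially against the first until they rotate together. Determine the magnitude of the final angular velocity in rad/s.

|ω_f| ≈ 17.9 rad/s

The coupling torques are internal; angular momentum about the shared axis is conserved.
Moments of inertia: I_A = ½(24.3)(0.389)² = 1.839 kg·m²; I_B = ½(168)(0.0986)² = 0.8166 kg·m².
Taking A's sense as positive: L = (1.839)(48.4) − (0.8166)(50.8) = 47.50 kg·m²·rad/s.
Combined I = 1.839 + 0.8166 = 2.655 kg·m².
ω_f = L / I = 47.50 / 2.655 = 17.89 rad/s.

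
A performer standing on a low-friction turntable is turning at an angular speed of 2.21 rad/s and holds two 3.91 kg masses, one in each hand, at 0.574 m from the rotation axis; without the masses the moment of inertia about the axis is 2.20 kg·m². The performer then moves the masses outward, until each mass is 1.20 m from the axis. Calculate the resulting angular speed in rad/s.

With no external torque about the axis, L is conserved: I₁ω₁ = I₂ω₂.
I₁ = 2.20 + 2(3.91)(0.574)² = 4.777 kg·m²; I₂ = 2.20 + 2(3.91)(1.20)² = 13.46 kg·m².
ω₂ = I₁ω₁ / I₂ = (4.777)(2.21 rad/s) / (13.46) = 0.7842 rad/s.

ω₂ ≈ 0.784 rad/s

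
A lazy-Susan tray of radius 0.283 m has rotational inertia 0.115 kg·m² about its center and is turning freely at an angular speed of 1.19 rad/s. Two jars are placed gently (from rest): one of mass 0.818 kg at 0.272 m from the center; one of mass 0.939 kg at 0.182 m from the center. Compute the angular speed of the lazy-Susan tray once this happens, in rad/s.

ω_f ≈ 0.662 rad/s

The added mass arrives with no angular momentum about the center, and any external torque about the center is negligible, so the system's angular momentum is conserved.
Added inertia Σmr² = (0.818)(0.272)² + (0.939)(0.182)² = 0.09162 kg·m²; I_f = 0.1150 + 0.09162 = 0.2066 kg·m².
ω_f = I_p ω_i / I_f = (0.1150)(1.19) / 0.2066 = 0.6623 rad/s.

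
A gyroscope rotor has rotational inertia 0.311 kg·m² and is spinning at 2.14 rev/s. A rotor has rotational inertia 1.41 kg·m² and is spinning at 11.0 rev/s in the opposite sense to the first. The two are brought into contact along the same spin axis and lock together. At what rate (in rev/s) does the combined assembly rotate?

|ω_f| ≈ 8.63 rev/s

No external torque acts about the common axis, so total angular momentum is conserved.
Taking A's sense as positive: L = (0.3110)(2.14) − (1.410)(11.0) = -14.84 kg·m²·rev/s.
Combined I = 0.3110 + 1.410 = 1.721 kg·m².
ω_f = L / I = -14.84 / 1.721 = -8.625 rev/s.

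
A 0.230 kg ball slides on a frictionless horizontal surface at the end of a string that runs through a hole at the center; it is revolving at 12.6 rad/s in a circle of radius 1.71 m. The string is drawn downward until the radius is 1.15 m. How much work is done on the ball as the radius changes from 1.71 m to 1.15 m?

No torque about the axis ⇒ m r₁² ω₁ = m r₂² ω₂.
ω₂ = ω₁ (r₁/r₂)² = (12.6)(1.71/1.15)² = 27.86 rad/s.
W = ΔKE = ½m(v₂² − v₁²) = 64.65 J.

W ≈ 64.7 J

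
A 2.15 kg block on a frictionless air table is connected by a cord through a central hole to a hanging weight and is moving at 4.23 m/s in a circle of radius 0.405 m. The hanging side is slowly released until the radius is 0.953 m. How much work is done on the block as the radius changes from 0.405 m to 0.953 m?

The only horizontal force on the mass is along the cord (radial), so it exerts no torque about the hole and angular momentum m v r is conserved.
v₂ = v₁ r₁ / r₂ = (4.23)(0.405) / (0.953) = 1.798 m/s.
W = ΔKE = ½m(v₂² − v₁²) = -15.76 J.

W ≈ -15.8 J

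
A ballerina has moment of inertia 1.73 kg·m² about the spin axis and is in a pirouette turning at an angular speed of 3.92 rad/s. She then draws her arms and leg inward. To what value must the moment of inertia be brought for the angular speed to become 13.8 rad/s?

I₂ ≈ 0.491 kg·m²

With no external torque about the axis, L is conserved: I₁ω₁ = I₂ω₂.
I₂ = I₁ω₁ / ω₂ = (1.73)(3.92) / (13.8) = 0.4914 kg·m².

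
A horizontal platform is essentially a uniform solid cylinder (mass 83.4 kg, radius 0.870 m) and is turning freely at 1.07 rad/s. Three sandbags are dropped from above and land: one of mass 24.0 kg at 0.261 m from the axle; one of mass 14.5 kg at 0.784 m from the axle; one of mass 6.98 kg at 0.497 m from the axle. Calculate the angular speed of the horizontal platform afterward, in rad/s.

No external torque acts about the axle; L_before = L_after.
I_p = ½(83.4)(0.870)² = 31.56 kg·m².
Added inertia Σmr² = (24.0)(0.261)² + (14.5)(0.784)² + (6.98)(0.497)² = 12.27 kg·m²; I_f = 31.56 + 12.27 = 43.83 kg·m².
ω_f = I_p ω_i / I_f = (31.56)(1.07) / 43.83 = 0.7705 rad/s.

ω_f ≈ 0.770 rad/s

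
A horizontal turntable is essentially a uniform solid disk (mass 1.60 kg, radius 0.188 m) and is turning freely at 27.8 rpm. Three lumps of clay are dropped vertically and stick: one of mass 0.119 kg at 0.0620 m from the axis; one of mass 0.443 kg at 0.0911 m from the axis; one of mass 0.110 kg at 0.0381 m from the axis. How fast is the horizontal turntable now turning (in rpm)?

ω_f ≈ 24.1 rpm

No external torque acts about the axis; L_before = L_after.
I_p = ½(1.60)(0.188)² = 0.02828 kg·m².
Added inertia Σmr² = (0.119)(0.0620)² + (0.443)(0.0911)² + (0.110)(0.0381)² = 0.004294 kg·m²; I_f = 0.02828 + 0.004294 = 0.03257 kg·m².
ω_f = I_p ω_i / I_f = (0.02828)(27.8) / 0.03257 = 24.14 rpm.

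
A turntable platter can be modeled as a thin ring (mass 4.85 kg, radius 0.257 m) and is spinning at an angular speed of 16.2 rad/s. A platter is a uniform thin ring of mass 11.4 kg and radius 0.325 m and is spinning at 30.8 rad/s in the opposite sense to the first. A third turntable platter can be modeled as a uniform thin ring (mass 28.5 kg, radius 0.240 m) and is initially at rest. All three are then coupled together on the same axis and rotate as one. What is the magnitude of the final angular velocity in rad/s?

|ω_f| ≈ 10.1 rad/s

No external torque acts about the common axis, so total angular momentum is conserved.
Moments of inertia: I_A = (4.85)(0.257)² = 0.3203 kg·m²; I_B = (11.4)(0.325)² = 1.204 kg·m²; I_C = (28.5)(0.240)² = 1.642 kg·m².
Taking A's sense as positive: L = (0.3203)(16.2) − (1.204)(30.8) = -31.90 kg·m²·rad/s.
Combined I = 0.3203 + 1.204 + 1.642 = 3.166 kg·m².
ω_f = L / I = -31.90 / 3.166 = -10.07 rad/s.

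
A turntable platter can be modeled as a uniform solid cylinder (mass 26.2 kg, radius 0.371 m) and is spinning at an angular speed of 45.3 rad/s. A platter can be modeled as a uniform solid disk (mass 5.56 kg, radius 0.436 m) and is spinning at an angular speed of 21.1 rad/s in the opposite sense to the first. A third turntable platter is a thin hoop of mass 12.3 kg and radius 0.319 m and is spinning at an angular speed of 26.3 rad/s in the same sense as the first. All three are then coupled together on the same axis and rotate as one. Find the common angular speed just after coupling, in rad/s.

The coupling torques are internal; angular momentum about the shared axis is conserved.
Moments of inertia: I_A = ½(26.2)(0.371)² = 1.803 kg·m²; I_B = ½(5.56)(0.436)² = 0.5285 kg·m²; I_C = (12.3)(0.319)² = 1.252 kg·m².
Taking A's sense as positive: L = (1.803)(45.3) − (0.5285)(21.1) + (1.252)(26.3) = 103.4 kg·m²·rad/s.
Combined I = 1.803 + 0.5285 + 1.252 = 3.583 kg·m².
ω_f = L / I = 103.4 / 3.583 = 28.87 rad/s.

|ω_f| ≈ 28.9 rad/s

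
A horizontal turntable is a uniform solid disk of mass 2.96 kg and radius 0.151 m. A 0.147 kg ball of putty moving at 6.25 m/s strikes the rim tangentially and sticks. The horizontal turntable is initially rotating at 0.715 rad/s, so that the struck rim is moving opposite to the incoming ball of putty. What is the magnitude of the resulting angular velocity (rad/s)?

The axle reaction passes through the axle and exerts no torque about it; angular momentum about the axle is conserved through the impact.
I_p = ½(2.96)(0.151)² = 0.03375 kg·m². Taking the sense of the ball of putty's angular momentum as positive, L_{ball} = m v R = (0.147)(6.25)(0.151) = 0.1387 kg·m²/s.
L_i = −I_p ω_p + m v R = −(0.03375)(0.715) + 0.1387 = 0.1146 kg·m²/s.
After sticking, I_f = I_p + m R² = 0.03375 + (0.147)(0.151)² = 0.03710 kg·m².
ω_f = L_i / I_f = 0.1146 / 0.03710 = 3.089 rad/s.

|ω_f| ≈ 3.09 rad/s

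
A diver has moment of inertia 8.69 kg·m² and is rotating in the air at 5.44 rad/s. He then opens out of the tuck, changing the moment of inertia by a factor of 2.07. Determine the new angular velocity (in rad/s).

ω₂ ≈ 2.63 rad/s

With no external torque about the axis, L is conserved: I₁ω₁ = I₂ω₂.
I₂ = 2.07 × 8.69 = 17.99 kg·m².
ω₂ = I₁ω₁ / I₂ = (8.690)(5.44 rad/s) / (17.99) = 2.628 rad/s.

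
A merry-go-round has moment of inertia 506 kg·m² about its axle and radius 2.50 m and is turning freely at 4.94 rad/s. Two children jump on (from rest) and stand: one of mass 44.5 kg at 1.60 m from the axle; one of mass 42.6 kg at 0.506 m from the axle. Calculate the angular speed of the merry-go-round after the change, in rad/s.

ω_f ≈ 3.96 rad/s

No external torque acts about the axle; L_before = L_after.
Added inertia Σmr² = (44.5)(1.60)² + (42.6)(0.506)² = 124.8 kg·m²; I_f = 506.0 + 124.8 = 630.8 kg·m².
ω_f = I_p ω_i / I_f = (506.0)(4.94) / 630.8 = 3.962 rad/s.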